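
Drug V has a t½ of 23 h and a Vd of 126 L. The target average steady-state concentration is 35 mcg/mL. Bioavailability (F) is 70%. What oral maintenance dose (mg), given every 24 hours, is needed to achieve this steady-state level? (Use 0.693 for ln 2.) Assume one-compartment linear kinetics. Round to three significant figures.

4560 mg

k = 0.693/23 = 0.03013 h⁻¹, so CL = k·Vd = 0.03013 × 126.0 = 3.796 L/h
D = CL × Css × τ / F = 3.796 × 35 × 24 / 0.7 = 4555 mg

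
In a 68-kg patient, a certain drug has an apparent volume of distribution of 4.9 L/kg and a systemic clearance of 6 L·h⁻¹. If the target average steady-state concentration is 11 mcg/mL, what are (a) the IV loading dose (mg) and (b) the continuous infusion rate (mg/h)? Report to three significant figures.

(a) 3670 mg; (b) 66.0 mg/h

Vd(total) = 68 kg × 4.9 L/kg = 333.2 L
LD = Vd · C_target = 333.2 × 11 = 3665 mg
Infusion rate = 6.000 L/h × 11 mg/L = 66.00 mg/h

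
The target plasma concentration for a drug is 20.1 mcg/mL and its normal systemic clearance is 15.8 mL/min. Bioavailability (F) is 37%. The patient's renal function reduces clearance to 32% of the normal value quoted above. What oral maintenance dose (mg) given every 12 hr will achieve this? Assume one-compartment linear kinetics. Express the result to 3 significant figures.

198 mg

CL = 15.8 mL/min × 60/1000 = 0.9480 L/h
Patient clearance = 0.32 × 0.9480 = 0.3034 L/h
D = CL × Css × τ / F = 0.3034 × 20.1 × 12 / 0.37 = 197.8 mg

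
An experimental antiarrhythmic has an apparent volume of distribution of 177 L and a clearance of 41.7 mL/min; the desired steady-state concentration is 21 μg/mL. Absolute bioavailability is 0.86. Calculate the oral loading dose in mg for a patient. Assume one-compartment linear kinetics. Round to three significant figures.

4320 mg

LD = Vd × C / F = 177.0 × 21.00 / 0.86 = 4322 mg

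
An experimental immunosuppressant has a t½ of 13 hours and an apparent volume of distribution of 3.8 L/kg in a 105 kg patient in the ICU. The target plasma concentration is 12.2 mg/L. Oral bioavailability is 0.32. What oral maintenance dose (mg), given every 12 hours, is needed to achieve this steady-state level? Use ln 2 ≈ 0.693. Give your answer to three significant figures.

Total Vd = 3.8 × 105 = 399.0 L
CL = 0.693 × Vd / t½ = 0.693 × 399.0 / 13 = 21.27 L/h
D = CL × Css × τ / F = 21.27 × 12.2 × 12 / 0.32 = 9731 mg

9730 mg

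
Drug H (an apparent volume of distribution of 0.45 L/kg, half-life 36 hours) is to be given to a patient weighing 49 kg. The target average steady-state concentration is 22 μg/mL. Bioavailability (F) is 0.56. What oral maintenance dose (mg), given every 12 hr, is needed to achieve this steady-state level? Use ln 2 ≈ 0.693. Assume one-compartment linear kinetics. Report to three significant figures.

Vd = 0.45 L/kg × 49 kg = 22.05 L
k = 0.693/36 = 0.01925 h⁻¹, so CL = k·Vd = 0.01925 × 22.05 = 0.4245 L/h
D = CL × Css × τ / F = 0.4245 × 22 × 12 / 0.56 = 200.1 mg

200 mg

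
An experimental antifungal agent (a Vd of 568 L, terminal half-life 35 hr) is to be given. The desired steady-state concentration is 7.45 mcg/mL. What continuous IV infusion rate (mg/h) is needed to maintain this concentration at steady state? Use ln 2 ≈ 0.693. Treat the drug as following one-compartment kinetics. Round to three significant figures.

83.8 mg/h

CL = ln 2 · Vd / t½ = 0.693 × 568.0 / 35 = 11.25 L/h
Infusion rate = CL × Css = 11.25 × 7.45 = 83.81 mg/h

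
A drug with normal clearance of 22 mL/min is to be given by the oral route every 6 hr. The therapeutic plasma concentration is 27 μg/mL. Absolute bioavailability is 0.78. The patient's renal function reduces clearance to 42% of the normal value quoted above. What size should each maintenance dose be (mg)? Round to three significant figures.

115 mg

Convert clearance: 22 mL/min × 60 min/h ÷ 1000 mL/L = 1.320 L/h
Patient clearance = 0.42 × 1.320 = 0.5544 L/h
D = CL × Css × τ / F = 0.5544 × 27 × 6 / 0.78 = 115.1 mg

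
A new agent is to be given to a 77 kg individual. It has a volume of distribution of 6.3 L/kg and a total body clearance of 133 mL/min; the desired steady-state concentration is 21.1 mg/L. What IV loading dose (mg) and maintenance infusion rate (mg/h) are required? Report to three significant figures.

(a) 10200 mg; (b) 168 mg/h

Total Vd = 6.3 × 77 = 485.1 L
Loading: fill Vd to C_target → 485.1 L × 21.1 mg/L = 10240 mg
CL = 133 mL/min = 133 × 0.06 = 7.980 L/h
Infusion rate = 7.980 L/h × 21.1 mg/L = 168.4 mg/h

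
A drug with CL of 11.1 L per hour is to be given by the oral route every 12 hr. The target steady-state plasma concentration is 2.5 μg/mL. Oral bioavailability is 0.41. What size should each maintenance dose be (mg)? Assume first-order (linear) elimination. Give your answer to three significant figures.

D = CL × Css × τ / F = 11.10 × 2.5 × 12 / 0.41 = 812.2 mg

812 mg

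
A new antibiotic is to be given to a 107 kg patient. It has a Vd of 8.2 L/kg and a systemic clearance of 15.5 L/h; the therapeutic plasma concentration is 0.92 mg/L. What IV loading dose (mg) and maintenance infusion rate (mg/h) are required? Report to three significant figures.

(a) 807 mg; (b) 14.3 mg/h

Total Vd = 8.2 × 107 = 877.4 L
Loading dose = Vd × C = 877.4 × 0.92 = 807.2 mg
Infusion rate = 15.50 L/h × 0.92 mg/L = 14.26 mg/h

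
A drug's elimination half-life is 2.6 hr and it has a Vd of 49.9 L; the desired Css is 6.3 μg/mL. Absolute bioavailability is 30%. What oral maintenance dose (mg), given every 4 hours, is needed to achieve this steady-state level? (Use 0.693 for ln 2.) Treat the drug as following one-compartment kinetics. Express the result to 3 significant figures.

1120 mg

CL = 0.693 × Vd / t½ = 0.693 × 49.90 / 2.6 = 13.30 L/h
D = CL × Css × τ / F = 13.30 × 6.3 × 4 / 0.3 = 1117 mg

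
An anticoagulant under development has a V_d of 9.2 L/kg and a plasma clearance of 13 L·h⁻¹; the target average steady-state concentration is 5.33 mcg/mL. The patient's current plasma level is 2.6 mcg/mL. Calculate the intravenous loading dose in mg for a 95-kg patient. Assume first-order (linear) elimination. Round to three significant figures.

2390 mg

Vd(total) = 95 kg × 9.2 L/kg = 874.0 L
LD is governed by Vd — clearance does not enter the loading-dose calculation.
Concentration deficit ΔC = 5.33 − 2.6 = 2.730 mg/L
LD = Vd × ΔC = 874.0 × 2.730 = 2386 mg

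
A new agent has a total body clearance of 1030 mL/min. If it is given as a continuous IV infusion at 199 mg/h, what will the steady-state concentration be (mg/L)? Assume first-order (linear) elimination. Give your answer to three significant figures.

3.22 mg/L

Convert clearance: 1030 mL/min × 60 min/h ÷ 1000 mL/L = 61.80 L/h
Css = rate / CL = 199 / 61.80 = 3.220 mg/L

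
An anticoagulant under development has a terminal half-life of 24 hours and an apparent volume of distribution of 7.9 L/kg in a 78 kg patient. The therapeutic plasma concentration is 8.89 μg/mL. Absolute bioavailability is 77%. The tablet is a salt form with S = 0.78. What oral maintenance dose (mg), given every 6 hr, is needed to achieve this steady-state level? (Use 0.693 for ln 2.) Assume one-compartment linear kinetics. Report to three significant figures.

1580 mg

Vd = 7.9 L/kg × 78 kg = 616.2 L
k = 0.693/24 = 0.02888 h⁻¹, so CL = k·Vd = 0.02888 × 616.2 = 17.80 L/h
D = CL × Css × τ / F / S = 17.80 × 8.89 × 6 / 0.77 / 0.78 = 1581 mg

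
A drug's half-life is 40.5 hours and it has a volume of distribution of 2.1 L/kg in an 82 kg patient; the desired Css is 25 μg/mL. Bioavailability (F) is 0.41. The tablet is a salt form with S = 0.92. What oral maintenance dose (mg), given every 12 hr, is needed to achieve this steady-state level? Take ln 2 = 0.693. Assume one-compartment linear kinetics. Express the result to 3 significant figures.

2340 mg

Total Vd = 2.1 × 82 = 172.2 L
k = 0.693/40.5 = 0.01711 h⁻¹, so CL = k·Vd = 0.01711 × 172.2 = 2.946 L/h
D = CL × Css × τ / F / S = 2.946 × 25 × 12 / 0.41 / 0.92 = 2343 mg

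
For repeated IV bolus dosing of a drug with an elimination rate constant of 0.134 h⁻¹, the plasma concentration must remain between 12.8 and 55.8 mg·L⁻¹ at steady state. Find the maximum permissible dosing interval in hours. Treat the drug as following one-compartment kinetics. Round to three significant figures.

11.0 h

Between IV bolus doses, concentration decays as C = C₀·e^(−kτ), so C_peak/C_trough = e^(kτ).
τ_max = ln(C_peak/C_trough) / k = ln(55.8/12.8) / 0.1340 = 1.472 / 0.1340 = 10.99 h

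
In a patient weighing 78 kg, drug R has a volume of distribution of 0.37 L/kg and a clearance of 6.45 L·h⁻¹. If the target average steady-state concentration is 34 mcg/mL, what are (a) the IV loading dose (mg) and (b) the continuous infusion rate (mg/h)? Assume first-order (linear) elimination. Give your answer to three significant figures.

Vd(total) = 78 kg × 0.37 L/kg = 28.86 L
Loading dose = Vd × C = 28.86 × 34 = 981.2 mg
Maintenance infusion rate = CL × Css = 6.450 × 34 = 219.3 mg/h

(a) 981 mg; (b) 219 mg/h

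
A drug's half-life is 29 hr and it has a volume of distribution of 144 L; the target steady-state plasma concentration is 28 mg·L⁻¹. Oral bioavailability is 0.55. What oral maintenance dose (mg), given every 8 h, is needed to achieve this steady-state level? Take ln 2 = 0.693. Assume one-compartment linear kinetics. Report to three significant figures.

CL = ln 2 · Vd / t½ = 0.693 × 144.0 / 29 = 3.441 L/h
D = CL × Css × τ / F = 3.441 × 28 × 8 / 0.55 = 1401 mg

1400 mg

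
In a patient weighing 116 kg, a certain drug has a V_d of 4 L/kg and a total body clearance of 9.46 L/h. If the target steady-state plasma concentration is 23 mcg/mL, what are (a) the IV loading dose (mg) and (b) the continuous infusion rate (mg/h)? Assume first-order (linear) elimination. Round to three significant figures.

(a) 10700 mg; (b) 218 mg/h

Vd(total) = 116 kg × 4 L/kg = 464.0 L
LD = Vd · C_target = 464.0 × 23 = 10670 mg
Maintenance infusion rate = CL × Css = 9.460 × 23 = 217.6 mg/h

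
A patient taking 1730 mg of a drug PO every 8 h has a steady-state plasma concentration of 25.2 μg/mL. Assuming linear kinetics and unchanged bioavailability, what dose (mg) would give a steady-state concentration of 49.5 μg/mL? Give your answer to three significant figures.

With linear kinetics, Css is proportional to dose rate (D/τ) at fixed clearance.
D₂ = D₁ × (Css,target / Css,current) = 1730 × 49.5/25.2 = 3398 mg

3400 mg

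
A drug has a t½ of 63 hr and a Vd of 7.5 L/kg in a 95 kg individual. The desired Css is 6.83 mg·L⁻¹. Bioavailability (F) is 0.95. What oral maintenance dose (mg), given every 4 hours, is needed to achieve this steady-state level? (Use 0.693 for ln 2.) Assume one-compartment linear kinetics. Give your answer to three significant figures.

Vd = 7.5 L/kg × 95 kg = 712.5 L
k = 0.693/63 = 0.01100 h⁻¹, so CL = k·Vd = 0.01100 × 712.5 = 7.838 L/h
D = CL × Css × τ / F = 7.838 × 6.83 × 4 / 0.95 = 225.4 mg

225 mg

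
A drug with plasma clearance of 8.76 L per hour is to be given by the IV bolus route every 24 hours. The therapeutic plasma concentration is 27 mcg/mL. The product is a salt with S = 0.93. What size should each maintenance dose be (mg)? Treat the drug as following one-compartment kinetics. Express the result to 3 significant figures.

D = CL × Css × τ / S = 8.760 × 27 × 24 / 0.93 = 6104 mg

6100 mg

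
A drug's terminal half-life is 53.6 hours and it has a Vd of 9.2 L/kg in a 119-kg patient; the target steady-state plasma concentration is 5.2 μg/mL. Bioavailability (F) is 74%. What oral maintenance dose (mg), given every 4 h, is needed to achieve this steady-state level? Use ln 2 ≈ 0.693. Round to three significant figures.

398 mg

Vd(total) = 119 kg × 9.2 L/kg = 1095 L
k = 0.693/53.6 = 0.01293 h⁻¹, so CL = k·Vd = 0.01293 × 1095 = 14.16 L/h
D = CL × Css × τ / F = 14.16 × 5.2 × 4 / 0.74 = 398.0 mg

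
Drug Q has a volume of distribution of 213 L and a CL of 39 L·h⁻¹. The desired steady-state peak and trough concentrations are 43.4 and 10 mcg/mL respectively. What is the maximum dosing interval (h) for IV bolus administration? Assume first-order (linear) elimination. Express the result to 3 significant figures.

k = CL / Vd = 39.00 / 213.0 = 0.1831 h⁻¹
Between IV bolus doses, concentration decays as C = C₀·e^(−kτ), so C_peak/C_trough = e^(kτ).
τ_max = ln(C_peak/C_trough) / k = ln(43.4/10) / 0.1831 = 1.468 / 0.1831 = 8.017 h

8.02 h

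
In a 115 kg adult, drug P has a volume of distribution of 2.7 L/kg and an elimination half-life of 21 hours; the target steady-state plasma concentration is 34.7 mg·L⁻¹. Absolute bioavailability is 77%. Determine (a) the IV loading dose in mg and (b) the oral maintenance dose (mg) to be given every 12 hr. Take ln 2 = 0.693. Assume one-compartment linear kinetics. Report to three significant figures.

(a) 10800 mg; (b) 5540 mg

Total Vd = 2.7 × 115 = 310.5 L
LD = Vd × C = 310.5 × 34.7 = 10770 mg
CL = 0.693 × Vd / t½ = 0.693 × 310.5 / 21 = 10.25 L/h
D = CL × Css × τ / F = 10.25 × 34.7 × 12 / 0.77 = 5543 mg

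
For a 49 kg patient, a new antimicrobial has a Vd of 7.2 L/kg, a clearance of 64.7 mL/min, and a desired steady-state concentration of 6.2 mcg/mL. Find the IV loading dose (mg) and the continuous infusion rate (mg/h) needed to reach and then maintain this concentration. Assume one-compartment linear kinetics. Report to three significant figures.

(a) 2190 mg; (b) 24.1 mg/h

Total Vd = 7.2 × 49 = 352.8 L
LD = Vd · C_target = 352.8 × 6.2 = 2187 mg
Convert clearance: 64.7 mL/min × 60 min/h ÷ 1000 mL/L = 3.882 L/h
Maintenance: replace elimination → rate = CL × Css = 3.882 × 6.2 = 24.07 mg/h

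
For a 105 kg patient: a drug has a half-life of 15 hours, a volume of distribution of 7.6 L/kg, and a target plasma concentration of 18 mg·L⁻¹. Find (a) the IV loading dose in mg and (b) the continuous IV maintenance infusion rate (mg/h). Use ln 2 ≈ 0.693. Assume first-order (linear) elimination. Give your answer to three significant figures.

(a) 14400 mg; (b) 664 mg/h

Total Vd = 7.6 × 105 = 798.0 L
LD = Vd × C = 798.0 × 18 = 14360 mg
CL = 0.693 × Vd / t½ = 0.693 × 798.0 / 15 = 36.87 L/h
Infusion rate = CL × Css = 36.87 × 18 = 663.7 mg/h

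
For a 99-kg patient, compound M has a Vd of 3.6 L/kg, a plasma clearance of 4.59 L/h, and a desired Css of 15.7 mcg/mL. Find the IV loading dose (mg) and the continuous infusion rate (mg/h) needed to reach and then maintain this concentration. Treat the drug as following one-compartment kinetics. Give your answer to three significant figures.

Vd = 3.6 L/kg × 99 kg = 356.4 L
Loading: fill Vd to C_target → 356.4 L × 15.7 mg/L = 5595 mg
Maintenance: replace elimination → rate = CL × Css = 4.590 × 15.7 = 72.06 mg/h

(a) 5600 mg; (b) 72.1 mg/h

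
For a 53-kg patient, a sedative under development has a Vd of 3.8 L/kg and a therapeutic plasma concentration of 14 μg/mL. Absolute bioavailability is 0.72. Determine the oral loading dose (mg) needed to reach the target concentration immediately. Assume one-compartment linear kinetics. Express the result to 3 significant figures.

3920 mg

Vd = 3.8 L/kg × 53 kg = 201.4 L
LD = Vd × C / F = 201.4 × 14.00 / 0.72 = 3916 mg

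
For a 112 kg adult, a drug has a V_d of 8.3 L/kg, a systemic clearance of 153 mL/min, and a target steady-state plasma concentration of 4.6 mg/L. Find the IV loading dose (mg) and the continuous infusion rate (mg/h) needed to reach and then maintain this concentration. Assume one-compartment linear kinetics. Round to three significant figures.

Total Vd = 8.3 × 112 = 929.6 L
LD = Vd · C_target = 929.6 × 4.6 = 4276 mg
Convert clearance: 153 mL/min × 60 min/h ÷ 1000 mL/L = 9.180 L/h
Maintenance: replace elimination → rate = CL × Css = 9.180 × 4.6 = 42.23 mg/h

(a) 4280 mg; (b) 42.2 mg/h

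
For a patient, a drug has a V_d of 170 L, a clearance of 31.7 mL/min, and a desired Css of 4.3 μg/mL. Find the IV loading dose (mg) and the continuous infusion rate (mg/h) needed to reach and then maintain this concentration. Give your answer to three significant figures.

Loading dose = Vd × C = 170.0 × 4.3 = 731.0 mg
CL = 31.7 mL/min × 60/1000 = 1.902 L/h
Maintenance infusion rate = CL × Css = 1.902 × 4.3 = 8.179 mg/h

(a) 731 mg; (b) 8.18 mg/h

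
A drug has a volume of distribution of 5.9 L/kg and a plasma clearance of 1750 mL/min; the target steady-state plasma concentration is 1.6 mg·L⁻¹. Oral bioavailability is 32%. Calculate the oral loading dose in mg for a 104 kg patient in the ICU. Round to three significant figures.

3070 mg

Total Vd = 5.9 × 104 = 613.6 L
Loading dose depends on Vd (not clearance): it fills the distribution volume.
LD = Vd × C / F = 613.6 × 1.600 / 0.32 = 3068 mg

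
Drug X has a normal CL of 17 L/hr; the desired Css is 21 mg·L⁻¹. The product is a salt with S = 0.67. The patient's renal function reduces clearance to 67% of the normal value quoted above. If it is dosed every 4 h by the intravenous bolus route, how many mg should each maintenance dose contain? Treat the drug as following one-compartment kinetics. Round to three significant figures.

Patient clearance = 0.67 × 17.00 = 11.39 L/h
D = CL × Css × τ / S = 11.39 × 21 × 4 / 0.67 = 1428 mg

1430 mg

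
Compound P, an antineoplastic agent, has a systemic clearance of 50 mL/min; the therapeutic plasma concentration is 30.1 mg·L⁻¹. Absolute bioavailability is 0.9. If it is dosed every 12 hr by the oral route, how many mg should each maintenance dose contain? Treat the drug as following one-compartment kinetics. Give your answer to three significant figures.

CL = 50 mL/min = 50 × 0.06 = 3.000 L/h
At steady state, dose per interval replaces the amount cleared in that interval: F·D/τ = CL·Css.
D = CL × Css × τ / F = 3.000 × 30.1 × 12 / 0.9 = 1204 mg

1200 mg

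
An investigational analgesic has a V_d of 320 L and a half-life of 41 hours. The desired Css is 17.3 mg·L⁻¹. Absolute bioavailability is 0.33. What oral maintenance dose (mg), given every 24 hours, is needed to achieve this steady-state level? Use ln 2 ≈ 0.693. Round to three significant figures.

6810 mg

CL = ln 2 · Vd / t½ = 0.693 × 320.0 / 41 = 5.409 L/h
D = CL × Css × τ / F = 5.409 × 17.3 × 24 / 0.33 = 6806 mg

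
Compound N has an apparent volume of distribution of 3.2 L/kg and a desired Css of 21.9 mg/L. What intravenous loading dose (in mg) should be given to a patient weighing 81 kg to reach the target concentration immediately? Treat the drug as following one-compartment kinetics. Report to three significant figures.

5680 mg

Total Vd = 3.2 × 81 = 259.2 L
LD = Vd × C = 259.2 × 21.90 = 5676 mg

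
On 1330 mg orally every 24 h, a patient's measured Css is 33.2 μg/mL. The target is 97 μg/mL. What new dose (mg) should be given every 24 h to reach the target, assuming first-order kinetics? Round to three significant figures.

With linear kinetics, Css is proportional to dose rate (D/τ) at fixed clearance.
D₂ = D₁ × (Css,target / Css,current) = 1330 × 97/33.2 = 3886 mg

3890 mg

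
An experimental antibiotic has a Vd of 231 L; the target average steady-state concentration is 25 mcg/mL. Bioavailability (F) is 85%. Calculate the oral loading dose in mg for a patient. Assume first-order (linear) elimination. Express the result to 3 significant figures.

LD = Vd × C / F = 231.0 × 25.00 / 0.85 = 6794 mg

6790 mg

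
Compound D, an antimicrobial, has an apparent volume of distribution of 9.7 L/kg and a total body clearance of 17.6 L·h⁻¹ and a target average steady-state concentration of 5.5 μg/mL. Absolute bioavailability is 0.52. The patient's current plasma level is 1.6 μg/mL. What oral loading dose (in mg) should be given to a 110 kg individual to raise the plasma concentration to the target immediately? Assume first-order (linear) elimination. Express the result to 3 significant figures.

8000 mg

Total Vd = 9.7 × 110 = 1067 L
The loading dose fills Vd to the target concentration; clearance is irrelevant here.
Concentration deficit ΔC = 5.5 − 1.6 = 3.900 mg/L
LD = Vd × ΔC / F = 1067 × 3.900 / 0.52 = 8003 mg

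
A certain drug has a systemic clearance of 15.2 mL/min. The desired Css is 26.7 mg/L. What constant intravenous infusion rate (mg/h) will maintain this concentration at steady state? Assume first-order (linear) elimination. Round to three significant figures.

Convert clearance: 15.2 mL/min × 60 min/h ÷ 1000 mL/L = 0.9120 L/h
Infusion rate = CL · Css = 0.9120 L/h × 26.7 mg/L = 24.35 mg/h

24.4 mg/h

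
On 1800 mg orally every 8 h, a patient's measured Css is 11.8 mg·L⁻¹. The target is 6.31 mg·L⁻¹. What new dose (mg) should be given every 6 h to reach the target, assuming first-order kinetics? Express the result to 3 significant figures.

For first-order elimination, Css ∝ F·D/(CL·τ); F and CL are unchanged, so Css ∝ D/τ.
D₂ = D₁ × (Css,target / Css,current) × (τ₂/τ₁) = 1800 × (6.31/11.8) × (6/8) = 721.9 mg

722 mg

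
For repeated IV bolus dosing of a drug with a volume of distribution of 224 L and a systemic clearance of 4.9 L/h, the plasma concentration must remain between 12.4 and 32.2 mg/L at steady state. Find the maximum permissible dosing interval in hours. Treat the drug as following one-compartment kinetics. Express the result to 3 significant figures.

k = CL / Vd = 4.900 / 224.0 = 0.02188 h⁻¹
Between IV bolus doses, concentration decays as C = C₀·e^(−kτ), so C_peak/C_trough = e^(kτ).
τ_max = ln(C_peak/C_trough) / k = ln(32.2/12.4) / 0.02188 = 0.9543 / 0.02188 = 43.62 h

43.6 h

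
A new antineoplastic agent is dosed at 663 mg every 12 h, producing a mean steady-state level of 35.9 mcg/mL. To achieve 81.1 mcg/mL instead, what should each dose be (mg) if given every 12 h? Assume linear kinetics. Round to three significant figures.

1500 mg

With linear kinetics, Css is proportional to dose rate (D/τ) at fixed clearance.
D₂ = D₁ × (Css,target / Css,current) = 663 × 81.1/35.9 = 1498 mg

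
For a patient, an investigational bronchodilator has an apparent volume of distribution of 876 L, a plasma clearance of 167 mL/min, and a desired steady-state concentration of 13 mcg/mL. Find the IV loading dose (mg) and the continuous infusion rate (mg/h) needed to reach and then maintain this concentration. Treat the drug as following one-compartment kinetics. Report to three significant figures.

(a) 11400 mg; (b) 130 mg/h

Loading: fill Vd to C_target → 876.0 L × 13 mg/L = 11390 mg
CL = 167 mL/min × 60/1000 = 10.02 L/h
Maintenance: replace elimination → rate = CL × Css = 10.02 × 13 = 130.3 mg/h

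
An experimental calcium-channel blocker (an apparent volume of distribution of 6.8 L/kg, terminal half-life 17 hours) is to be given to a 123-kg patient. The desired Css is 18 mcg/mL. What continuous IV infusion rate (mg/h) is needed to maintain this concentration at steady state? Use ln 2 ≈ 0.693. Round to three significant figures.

614 mg/h

Vd = 6.8 L/kg × 123 kg = 836.4 L
k = 0.693/17 = 0.04076 h⁻¹, so CL = k·Vd = 0.04076 × 836.4 = 34.09 L/h
Infusion rate = CL × Css = 34.09 × 18 = 613.6 mg/h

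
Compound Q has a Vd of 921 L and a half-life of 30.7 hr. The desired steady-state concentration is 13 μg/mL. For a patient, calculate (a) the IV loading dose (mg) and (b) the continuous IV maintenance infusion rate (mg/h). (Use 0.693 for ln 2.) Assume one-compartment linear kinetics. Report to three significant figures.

LD = Vd × C = 921.0 × 13 = 11970 mg
CL = 0.693 × Vd / t½ = 0.693 × 921.0 / 30.7 = 20.79 L/h
Infusion rate = CL × Css = 20.79 × 13 = 270.3 mg/h

(a) 12000 mg; (b) 270 mg/h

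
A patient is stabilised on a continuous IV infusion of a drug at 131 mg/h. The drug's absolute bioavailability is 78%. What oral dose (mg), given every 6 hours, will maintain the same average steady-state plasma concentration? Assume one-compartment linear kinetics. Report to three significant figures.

1010 mg

To maintain the same Css, the systemic dosing rate must be unchanged: F·D/τ = infusion rate.
D = rate × τ / F = 131 × 6 / 0.78 = 1008 mg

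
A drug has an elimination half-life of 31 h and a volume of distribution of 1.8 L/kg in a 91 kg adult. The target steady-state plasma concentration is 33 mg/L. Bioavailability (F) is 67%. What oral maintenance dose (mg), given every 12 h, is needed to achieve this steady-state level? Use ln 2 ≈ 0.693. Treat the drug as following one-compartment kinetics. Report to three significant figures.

2160 mg

Vd(total) = 91 kg × 1.8 L/kg = 163.8 L
CL = ln 2 · Vd / t½ = 0.693 × 163.8 / 31 = 3.662 L/h
D = CL × Css × τ / F = 3.662 × 33 × 12 / 0.67 = 2164 mg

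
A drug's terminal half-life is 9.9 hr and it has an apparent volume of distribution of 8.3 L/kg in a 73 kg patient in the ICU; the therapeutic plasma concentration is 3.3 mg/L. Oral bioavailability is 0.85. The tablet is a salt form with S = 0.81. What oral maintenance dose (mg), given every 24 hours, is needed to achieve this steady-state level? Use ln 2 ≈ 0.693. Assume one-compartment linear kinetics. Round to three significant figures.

Vd(total) = 73 kg × 8.3 L/kg = 605.9 L
CL = 0.693 × Vd / t½ = 0.693 × 605.9 / 9.9 = 42.41 L/h
D = CL × Css × τ / F / S = 42.41 × 3.3 × 24 / 0.85 / 0.81 = 4879 mg

4880 mg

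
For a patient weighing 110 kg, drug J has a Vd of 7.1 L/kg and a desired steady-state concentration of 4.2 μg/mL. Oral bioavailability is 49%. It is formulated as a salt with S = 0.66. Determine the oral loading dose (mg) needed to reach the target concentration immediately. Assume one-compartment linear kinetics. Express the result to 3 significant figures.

Vd = 7.1 L/kg × 110 kg = 781.0 L
LD = Vd × C / F / S = 781.0 × 4.200 / 0.49 / 0.66 = 10140 mg

10100 mg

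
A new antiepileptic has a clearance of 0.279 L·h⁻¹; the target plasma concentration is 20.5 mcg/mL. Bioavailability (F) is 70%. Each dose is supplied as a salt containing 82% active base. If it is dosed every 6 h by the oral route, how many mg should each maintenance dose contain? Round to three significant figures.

59.8 mg

D = CL × Css × τ / F / S = 0.2790 × 20.5 × 6 / 0.7 / 0.82 = 59.79 mg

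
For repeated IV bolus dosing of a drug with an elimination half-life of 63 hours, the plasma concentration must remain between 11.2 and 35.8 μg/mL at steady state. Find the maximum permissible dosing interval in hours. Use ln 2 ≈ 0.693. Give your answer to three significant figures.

106 h

k = 0.693 / t½ = 0.693 / 63 = 0.01100 h⁻¹
Between IV bolus doses, concentration decays as C = C₀·e^(−kτ), so C_peak/C_trough = e^(kτ).
τ_max = ln(C_peak/C_trough) / k = ln(35.8/11.2) / 0.01100 = 1.162 / 0.01100 = 105.6 h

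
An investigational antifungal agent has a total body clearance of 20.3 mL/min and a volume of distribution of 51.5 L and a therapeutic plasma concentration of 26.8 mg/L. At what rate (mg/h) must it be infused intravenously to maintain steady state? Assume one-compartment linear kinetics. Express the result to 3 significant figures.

CL = 20.3 mL/min × 60/1000 = 1.218 L/h
Vd does not affect the maintenance rate; only clearance governs steady-state input.
R₀ = 1.218 × 26.8 = 32.64 mg/h

32.6 mg/h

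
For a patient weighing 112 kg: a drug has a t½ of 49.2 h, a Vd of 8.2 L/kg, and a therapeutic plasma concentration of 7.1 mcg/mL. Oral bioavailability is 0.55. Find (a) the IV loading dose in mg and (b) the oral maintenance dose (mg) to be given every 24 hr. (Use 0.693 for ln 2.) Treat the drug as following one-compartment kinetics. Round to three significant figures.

(a) 6520 mg; (b) 4010 mg

Vd(total) = 112 kg × 8.2 L/kg = 918.4 L
LD = Vd × C = 918.4 × 7.1 = 6521 mg
CL = 0.693 × Vd / t½ = 0.693 × 918.4 / 49.2 = 12.94 L/h
D = CL × Css × τ / F = 12.94 × 7.1 × 24 / 0.55 = 4009 mg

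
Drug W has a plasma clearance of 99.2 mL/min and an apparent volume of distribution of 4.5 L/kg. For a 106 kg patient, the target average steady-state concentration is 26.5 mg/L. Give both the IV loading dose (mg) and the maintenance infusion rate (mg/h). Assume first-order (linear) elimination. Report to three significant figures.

(a) 12600 mg; (b) 158 mg/h

Vd(total) = 106 kg × 4.5 L/kg = 477.0 L
LD = Vd · C_target = 477.0 × 26.5 = 12640 mg
CL = 99.2 mL/min × 60/1000 = 5.952 L/h
Maintenance infusion rate = CL × Css = 5.952 × 26.5 = 157.7 mg/h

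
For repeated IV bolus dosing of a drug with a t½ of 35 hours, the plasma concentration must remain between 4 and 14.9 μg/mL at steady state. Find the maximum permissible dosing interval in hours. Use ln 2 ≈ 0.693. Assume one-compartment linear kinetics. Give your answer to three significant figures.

66.4 h

k = 0.693 / t½ = 0.693 / 35 = 0.01980 h⁻¹
Between IV bolus doses, concentration decays as C = C₀·e^(−kτ), so C_peak/C_trough = e^(kτ).
τ_max = ln(C_peak/C_trough) / k = ln(14.9/4) / 0.01980 = 1.315 / 0.01980 = 66.41 h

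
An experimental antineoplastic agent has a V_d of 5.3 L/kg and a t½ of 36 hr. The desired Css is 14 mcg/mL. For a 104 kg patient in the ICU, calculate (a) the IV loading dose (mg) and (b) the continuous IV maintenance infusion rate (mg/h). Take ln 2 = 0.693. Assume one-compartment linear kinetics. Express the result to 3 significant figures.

Vd(total) = 104 kg × 5.3 L/kg = 551.2 L
LD = Vd × C = 551.2 × 14 = 7717 mg
CL = 0.693 × Vd / t½ = 0.693 × 551.2 / 36 = 10.61 L/h
Infusion rate = CL × Css = 10.61 × 14 = 148.5 mg/h

(a) 7720 mg; (b) 149 mg/h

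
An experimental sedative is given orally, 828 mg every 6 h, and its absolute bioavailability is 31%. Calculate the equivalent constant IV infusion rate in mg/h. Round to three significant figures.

42.8 mg/h

Equivalent systemic input: infusion rate = F·D/τ.
Rate = 0.31 × 828 / 6 = 42.78 mg/h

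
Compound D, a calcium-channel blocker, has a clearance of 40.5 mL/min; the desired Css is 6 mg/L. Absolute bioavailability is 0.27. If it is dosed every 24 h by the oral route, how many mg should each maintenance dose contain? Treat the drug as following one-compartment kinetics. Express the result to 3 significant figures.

Convert clearance: 40.5 mL/min × 60 min/h ÷ 1000 mL/L = 2.430 L/h
D = CL × Css × τ / F = 2.430 × 6 × 24 / 0.27 = 1296 mg

1300 mg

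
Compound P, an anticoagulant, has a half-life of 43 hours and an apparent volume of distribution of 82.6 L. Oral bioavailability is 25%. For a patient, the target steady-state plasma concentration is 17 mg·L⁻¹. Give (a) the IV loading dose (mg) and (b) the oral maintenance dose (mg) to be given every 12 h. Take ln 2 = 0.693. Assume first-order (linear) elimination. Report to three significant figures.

(a) 1400 mg; (b) 1090 mg

LD = Vd × C = 82.60 × 17 = 1404 mg
CL = 0.693 × Vd / t½ = 0.693 × 82.60 / 43 = 1.331 L/h
D = CL × Css × τ / F = 1.331 × 17 × 12 / 0.25 = 1086 mg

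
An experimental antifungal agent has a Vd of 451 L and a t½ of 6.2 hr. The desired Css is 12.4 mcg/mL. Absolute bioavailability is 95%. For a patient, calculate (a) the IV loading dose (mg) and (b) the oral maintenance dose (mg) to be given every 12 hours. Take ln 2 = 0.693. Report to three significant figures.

(a) 5590 mg; (b) 7900 mg

LD = Vd × C = 451.0 × 12.4 = 5592 mg
CL = 0.693 × Vd / t½ = 0.693 × 451.0 / 6.2 = 50.41 L/h
D = CL × Css × τ / F = 50.41 × 12.4 × 12 / 0.95 = 7896 mg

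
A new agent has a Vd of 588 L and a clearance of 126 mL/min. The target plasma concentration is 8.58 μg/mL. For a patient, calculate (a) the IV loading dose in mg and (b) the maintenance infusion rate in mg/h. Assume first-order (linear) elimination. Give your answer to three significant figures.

Loading dose = Vd × C = 588.0 × 8.58 = 5045 mg
CL = 126 mL/min × 60/1000 = 7.560 L/h
Infusion rate = 7.560 L/h × 8.58 mg/L = 64.86 mg/h

(a) 5050 mg; (b) 64.9 mg/h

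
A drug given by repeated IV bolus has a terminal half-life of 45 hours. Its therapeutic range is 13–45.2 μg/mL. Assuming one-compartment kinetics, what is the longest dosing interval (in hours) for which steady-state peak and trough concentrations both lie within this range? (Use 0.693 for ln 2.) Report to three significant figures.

80.9 h

k = 0.693 / t½ = 0.693 / 45 = 0.01540 h⁻¹
Between IV bolus doses, concentration decays as C = C₀·e^(−kτ), so C_peak/C_trough = e^(kτ).
τ_max = ln(C_peak/C_trough) / k = ln(45.2/13) / 0.01540 = 1.246 / 0.01540 = 80.91 h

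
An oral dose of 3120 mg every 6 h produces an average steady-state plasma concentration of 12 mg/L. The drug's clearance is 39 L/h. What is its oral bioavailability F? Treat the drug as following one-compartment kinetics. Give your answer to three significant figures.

0.900

F·D/τ = CL·Css at steady state → F = CL·Css·τ / D.
F = 39 × 12 × 6 / 3120 = 0.900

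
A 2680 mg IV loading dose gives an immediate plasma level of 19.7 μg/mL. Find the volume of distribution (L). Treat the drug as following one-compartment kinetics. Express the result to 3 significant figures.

136 L

Immediately after an IV bolus, C₀ = Dose / Vd, so Vd = Dose / C₀.
Vd = 2680 / 19.7 = 136.0 L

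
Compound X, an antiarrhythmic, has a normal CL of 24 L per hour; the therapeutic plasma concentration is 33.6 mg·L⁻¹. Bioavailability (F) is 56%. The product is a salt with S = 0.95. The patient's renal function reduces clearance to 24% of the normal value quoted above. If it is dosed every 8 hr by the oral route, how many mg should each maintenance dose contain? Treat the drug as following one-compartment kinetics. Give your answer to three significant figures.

2910 mg

Patient clearance = 0.24 × 24.00 = 5.760 L/h
D = CL × Css × τ / F / S = 5.760 × 33.6 × 8 / 0.56 / 0.95 = 2910 mg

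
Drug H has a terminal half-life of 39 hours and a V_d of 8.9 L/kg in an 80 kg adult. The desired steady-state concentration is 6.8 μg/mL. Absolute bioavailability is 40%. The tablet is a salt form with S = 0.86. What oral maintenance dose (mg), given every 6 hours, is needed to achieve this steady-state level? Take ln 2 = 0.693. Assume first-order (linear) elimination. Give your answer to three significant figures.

1500 mg

Total Vd = 8.9 × 80 = 712.0 L
CL = 0.693 × Vd / t½ = 0.693 × 712.0 / 39 = 12.65 L/h
D = CL × Css × τ / F / S = 12.65 × 6.8 × 6 / 0.4 / 0.86 = 1500 mg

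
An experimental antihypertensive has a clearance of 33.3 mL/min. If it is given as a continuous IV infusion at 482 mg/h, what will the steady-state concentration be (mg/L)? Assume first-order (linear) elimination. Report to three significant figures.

241 mg/L

CL = 33.3 mL/min × 60/1000 = 1.998 L/h
Css = rate / CL = 482 / 1.998 = 241.2 mg/L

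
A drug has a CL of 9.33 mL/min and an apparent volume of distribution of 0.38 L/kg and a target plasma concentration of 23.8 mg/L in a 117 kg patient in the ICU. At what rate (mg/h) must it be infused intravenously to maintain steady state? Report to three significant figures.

13.3 mg/h

CL = 9.33 mL/min = 9.33 × 0.06 = 0.5598 L/h
Infusion rate = CL · Css = 0.5598 L/h × 23.8 mg/L = 13.32 mg/h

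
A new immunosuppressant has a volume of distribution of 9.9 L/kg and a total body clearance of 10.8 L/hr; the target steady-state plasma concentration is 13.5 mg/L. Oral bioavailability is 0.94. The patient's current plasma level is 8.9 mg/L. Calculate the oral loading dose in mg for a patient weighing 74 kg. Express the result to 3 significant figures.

3590 mg

Total Vd = 9.9 × 74 = 732.6 L
Concentration deficit ΔC = 13.5 − 8.9 = 4.600 mg/L
LD = Vd × ΔC / F = 732.6 × 4.600 / 0.94 = 3585 mg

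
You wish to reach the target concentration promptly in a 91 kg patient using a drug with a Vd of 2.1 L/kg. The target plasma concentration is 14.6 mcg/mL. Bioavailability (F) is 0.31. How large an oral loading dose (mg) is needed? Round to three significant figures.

Total Vd = 2.1 × 91 = 191.1 L
LD = Vd × C / F = 191.1 × 14.60 / 0.31 = 9000 mg

9000 mg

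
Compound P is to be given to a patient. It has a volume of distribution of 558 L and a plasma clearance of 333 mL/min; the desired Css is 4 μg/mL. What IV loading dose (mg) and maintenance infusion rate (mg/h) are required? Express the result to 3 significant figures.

LD = Vd · C_target = 558.0 × 4 = 2232 mg
CL = 333 mL/min = 333 × 0.06 = 19.98 L/h
Infusion rate = 19.98 L/h × 4 mg/L = 79.92 mg/h

(a) 2230 mg; (b) 79.9 mg/h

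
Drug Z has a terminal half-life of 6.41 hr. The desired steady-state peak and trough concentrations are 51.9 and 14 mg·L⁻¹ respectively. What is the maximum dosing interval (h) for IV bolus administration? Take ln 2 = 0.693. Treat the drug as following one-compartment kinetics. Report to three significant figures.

12.1 h

k = 0.693 / t½ = 0.693 / 6.41 = 0.1081 h⁻¹
Between IV bolus doses, concentration decays as C = C₀·e^(−kτ), so C_peak/C_trough = e^(kτ).
τ_max = ln(C_peak/C_trough) / k = ln(51.9/14) / 0.1081 = 1.310 / 0.1081 = 12.12 h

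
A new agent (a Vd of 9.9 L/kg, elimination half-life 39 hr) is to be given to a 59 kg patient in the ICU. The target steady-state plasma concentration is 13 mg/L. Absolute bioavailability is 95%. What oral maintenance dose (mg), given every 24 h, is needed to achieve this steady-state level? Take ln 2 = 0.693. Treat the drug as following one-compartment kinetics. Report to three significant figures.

3410 mg

Vd = 9.9 L/kg × 59 kg = 584.1 L
k = 0.693/39 = 0.01777 h⁻¹, so CL = k·Vd = 0.01777 × 584.1 = 10.38 L/h
D = CL × Css × τ / F = 10.38 × 13 × 24 / 0.95 = 3409 mg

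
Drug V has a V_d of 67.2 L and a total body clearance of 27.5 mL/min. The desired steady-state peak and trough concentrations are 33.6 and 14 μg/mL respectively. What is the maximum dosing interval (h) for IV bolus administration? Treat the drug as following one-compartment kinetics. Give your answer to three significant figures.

CL = 27.5 mL/min × 60/1000 = 1.650 L/h
k = CL / Vd = 1.650 / 67.20 = 0.02455 h⁻¹
Between IV bolus doses, concentration decays as C = C₀·e^(−kτ), so C_peak/C_trough = e^(kτ).
τ_max = ln(C_peak/C_trough) / k = ln(33.6/14) / 0.02455 = 0.8755 / 0.02455 = 35.66 h

35.7 h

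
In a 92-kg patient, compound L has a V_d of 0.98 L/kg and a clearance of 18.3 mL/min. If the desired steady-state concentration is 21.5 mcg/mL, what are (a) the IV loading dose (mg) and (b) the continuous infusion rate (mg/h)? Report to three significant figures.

Vd(total) = 92 kg × 0.98 L/kg = 90.16 L
Loading: fill Vd to C_target → 90.16 L × 21.5 mg/L = 1938 mg
CL = 18.3 mL/min = 18.3 × 0.06 = 1.098 L/h
Maintenance: replace elimination → rate = CL × Css = 1.098 × 21.5 = 23.61 mg/h

(a) 1940 mg; (b) 23.6 mg/h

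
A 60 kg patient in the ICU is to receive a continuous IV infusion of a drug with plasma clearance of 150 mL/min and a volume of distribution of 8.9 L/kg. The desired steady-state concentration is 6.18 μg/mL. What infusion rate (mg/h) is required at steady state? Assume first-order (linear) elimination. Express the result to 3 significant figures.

55.6 mg/h

Convert clearance: 150 mL/min × 60 min/h ÷ 1000 mL/L = 9.000 L/h
R₀ = 9.000 × 6.18 = 55.62 mg/h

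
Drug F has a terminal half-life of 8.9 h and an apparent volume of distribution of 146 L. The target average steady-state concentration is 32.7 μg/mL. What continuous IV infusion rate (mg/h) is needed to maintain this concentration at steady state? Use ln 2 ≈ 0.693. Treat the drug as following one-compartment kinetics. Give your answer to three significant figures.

CL = ln 2 · Vd / t½ = 0.693 × 146.0 / 8.9 = 11.37 L/h
Infusion rate = CL × Css = 11.37 × 32.7 = 371.8 mg/h

372 mg/h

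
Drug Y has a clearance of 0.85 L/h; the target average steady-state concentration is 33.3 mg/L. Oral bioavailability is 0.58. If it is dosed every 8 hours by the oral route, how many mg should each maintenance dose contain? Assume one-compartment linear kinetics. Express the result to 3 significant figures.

D = CL × Css × τ / F = 0.8500 × 33.3 × 8 / 0.58 = 390.4 mg

390 mg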